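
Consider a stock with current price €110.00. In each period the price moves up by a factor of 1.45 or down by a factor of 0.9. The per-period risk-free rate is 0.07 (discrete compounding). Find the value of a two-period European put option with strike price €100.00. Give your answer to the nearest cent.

€4.54

Risk-neutral probability p = (1 + 0.07 − 0.9)/(1.45 − 0.9) = 0.1700/0.5500 = 0.3091
Terminal stock prices: S_uu = 231.3, S_ud = 143.6, S_dd = 89.1
Terminal payoffs (K − S): max(-131.3, 0) = 0, max(-43.55, 0) = 0, max(10.9, 0) = 10.9
Node u (S = 159.5): V_u = 1/1.07·[0.3091·0.0000 + 0.6909·0.0000] = 0.0000
Node d (S = 99): V_d = 1/1.07·[0.3091·0.0000 + 0.6909·10.9000] = 7.0382
Node 0 (S = 110): V_0 = 1/1.07·[0.3091·0.0000 + 0.6909·7.0382] = 4.5447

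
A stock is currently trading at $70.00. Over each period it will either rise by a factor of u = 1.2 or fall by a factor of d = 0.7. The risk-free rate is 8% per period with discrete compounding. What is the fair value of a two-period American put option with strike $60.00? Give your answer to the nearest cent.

$2.63

Risk-neutral probability p = (1 + 0.08 − 0.7)/(1.2 − 0.7) = 0.3800/0.5000 = 0.7600
Terminal stock prices: S_uu = 100.8, S_ud = 58.8, S_dd = 34.3
Terminal payoffs (K − S): max(-40.8, 0) = 0, max(1.2, 0) = 1.2, max(25.7, 0) = 25.7
Node u (S = 84): continuation = 1/1.08·[0.7600·0.0000 + 0.2400·1.2000] = 0.2667; exercise value = 0.0000 ≤ continuation, so V_u = 0.2667
Node d (S = 49): continuation = 1/1.08·[0.7600·1.2000 + 0.2400·25.7000] = 6.5556; exercise value = 11.0000 > continuation, so V_d = 11.0000 (exercise)
Node 0 (S = 70): continuation = 1/1.08·[0.7600·0.2667 + 0.2400·11.0000] = 2.6321; exercise value = 0.0000 ≤ continuation, so V_0 = 2.6321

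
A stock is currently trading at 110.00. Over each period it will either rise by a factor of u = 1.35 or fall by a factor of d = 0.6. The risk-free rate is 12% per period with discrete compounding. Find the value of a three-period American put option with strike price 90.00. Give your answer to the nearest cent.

8.27

Risk-neutral probability p = (1 + 0.12 − 0.6)/(1.35 − 0.6) = 0.5200/0.7500 = 0.6933
Terminal stock prices: S_uuu = 270.6, S_uud = 120.3, S_udd = 53.46, S_ddd = 23.76
Terminal payoffs (K − S): max(-180.6, 0) = 0, max(-30.29, 0) = 0, max(36.54, 0) = 36.54, max(66.24, 0) = 66.24
Node uu (S = 200.5): continuation = 1/1.12·[0.6933·0.0000 + 0.3067·0.0000] = 0.0000; exercise value = 0.0000 ≤ continuation, so V_uu = 0.0000
Node ud (S = 89.1): continuation = 1/1.12·[0.6933·0.0000 + 0.3067·36.5400] = 10.0050; exercise value = 0.9000 ≤ continuation, so V_ud = 10.0050
Node dd (S = 39.6): continuation = 1/1.12·[0.6933·36.5400 + 0.3067·66.2400] = 40.7571; exercise value = 50.4000 > continuation, so V_dd = 50.4000 (exercise)
Node u (S = 148.5): continuation = 1/1.12·[0.6933·0.0000 + 0.3067·10.0050] = 2.7395; exercise value = 0.0000 ≤ continuation, so V_u = 2.7395
Node d (S = 66): continuation = 1/1.12·[0.6933·10.0050 + 0.3067·50.4000] = 19.9936; exercise value = 24.0000 > continuation, so V_d = 24.0000 (exercise)
Node 0 (S = 110): continuation = 1/1.12·[0.6933·2.7395 + 0.3067·24.0000] = 8.2673; exercise value = 0.0000 ≤ continuation, so V_0 = 8.2673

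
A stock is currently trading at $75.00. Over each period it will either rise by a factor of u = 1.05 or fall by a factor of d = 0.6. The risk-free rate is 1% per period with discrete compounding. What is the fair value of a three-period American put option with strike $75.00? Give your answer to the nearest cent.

Risk-neutral probability p = (1 + 0.01 − 0.6)/(1.05 − 0.6) = 0.4100/0.4500 = 0.9111
Terminal stock prices: S_uuu = 86.82, S_uud = 49.61, S_udd = 28.35, S_ddd = 16.2
Terminal payoffs (K − S): max(-11.82, 0) = 0, max(25.39, 0) = 25.39, max(46.65, 0) = 46.65, max(58.8, 0) = 58.8
Node uu (S = 82.69): continuation = 1/1.01·[0.9111·0.0000 + 0.0889·25.3875] = 2.2343; exercise value = 0.0000 ≤ continuation, so V_uu = 2.2343
Node ud (S = 47.25): continuation = 1/1.01·[0.9111·25.3875 + 0.0889·46.6500] = 27.0074; exercise value = 27.7500 > continuation, so V_ud = 27.7500 (exercise)
Node dd (S = 27): continuation = 1/1.01·[0.9111·46.6500 + 0.0889·58.8000] = 47.2574; exercise value = 48.0000 > continuation, so V_dd = 48.0000 (exercise)
Node u (S = 78.75): continuation = 1/1.01·[0.9111·2.2343 + 0.0889·27.7500] = 4.4578; exercise value = 0.0000 ≤ continuation, so V_u = 4.4578
Node d (S = 45): continuation = 1/1.01·[0.9111·27.7500 + 0.0889·48.0000] = 29.2574; exercise value = 30.0000 > continuation, so V_d = 30.0000 (exercise)
Node 0 (S = 75): continuation = 1/1.01·[0.9111·4.4578 + 0.0889·30.0000] = 6.6616; exercise value = 0.0000 ≤ continuation, so V_0 = 6.6616

$6.66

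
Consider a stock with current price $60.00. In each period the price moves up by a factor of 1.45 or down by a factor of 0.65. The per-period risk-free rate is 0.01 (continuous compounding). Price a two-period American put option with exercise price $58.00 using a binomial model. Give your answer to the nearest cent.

Risk-neutral probability p = (e^0.01 − 0.65)/(1.45 − 0.65) = 0.3601/0.8000 = 0.4501
Terminal stock prices: S_uu = 126.2, S_ud = 56.55, S_dd = 25.35
Terminal payoffs (K − S): max(-68.15, 0) = 0, max(1.45, 0) = 1.45, max(32.65, 0) = 32.65
Node u (S = 87): continuation = e^(−0.01)·[0.4501·0.0000 + 0.5499·1.4500] = 0.7895; exercise value = 0.0000 ≤ continuation, so V_u = 0.7895
Node d (S = 39): continuation = e^(−0.01)·[0.4501·1.4500 + 0.5499·32.6500] = 18.4229; exercise value = 19.0000 > continuation, so V_d = 19.0000 (exercise)
Node 0 (S = 60): continuation = e^(−0.01)·[0.4501·0.7895 + 0.5499·19.0000] = 10.6966; exercise value = 0.0000 ≤ continuation, so V_0 = 10.6966

$10.70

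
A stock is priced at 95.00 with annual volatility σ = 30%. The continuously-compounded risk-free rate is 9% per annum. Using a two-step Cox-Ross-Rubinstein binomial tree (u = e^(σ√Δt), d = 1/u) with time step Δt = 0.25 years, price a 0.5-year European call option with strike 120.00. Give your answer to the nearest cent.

CRR parameters: u = e^(σ√Δt) = e^(0.3·√0.25) = 1.1618, d = 1/u = 0.8607
Per-period rate: rΔt = 0.09·0.25 = 0.0225, so R = e^0.0225 = 1.0228
Risk-neutral probability p = (e^0.0225 − 0.8607)/(1.1618 − 0.8607) = 0.1620/0.3011 = 0.5381
Terminal stock prices: S_uu = 128.2, S_ud = 95, S_dd = 70.38
Terminal payoffs (S − K): max(8.237, 0) = 8.237, max(-25, 0) = 0, max(-49.62, 0) = 0
Node u (S = 110.4): V_u = e^(−0.0225)·[0.5381·8.2366 + 0.4619·0.0000] = 4.3338
Node d (S = 81.77): V_d = e^(−0.0225)·[0.5381·0.0000 + 0.4619·0.0000] = 0.0000
Node 0 (S = 95): V_0 = e^(−0.0225)·[0.5381·4.3338 + 0.4619·0.0000] = 2.2803

2.28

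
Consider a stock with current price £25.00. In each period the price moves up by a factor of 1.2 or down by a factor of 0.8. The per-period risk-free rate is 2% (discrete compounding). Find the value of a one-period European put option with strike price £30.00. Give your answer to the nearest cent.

Risk-neutral probability p = (1 + 0.02 − 0.8)/(1.2 − 0.8) = 0.2200/0.4000 = 0.5500
Terminal stock prices: S_u = 30, S_d = 20
Terminal payoffs (K − S): max(0, 0) = 0, max(10, 0) = 10
Node 0 (S = 25): V_0 = 1/1.02·[0.5500·0.0000 + 0.4500·10.0000] = 4.4118

£4.41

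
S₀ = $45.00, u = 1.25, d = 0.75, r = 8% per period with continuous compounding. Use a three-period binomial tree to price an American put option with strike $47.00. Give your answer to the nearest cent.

$4.99

Risk-neutral probability p = (e^0.08 − 0.75)/(1.25 − 0.75) = 0.3333/0.5000 = 0.6666
Terminal stock prices: S_uuu = 87.89, S_uud = 52.73, S_udd = 31.64, S_ddd = 18.98
Terminal payoffs (K − S): max(-40.89, 0) = 0, max(-5.734, 0) = 0, max(15.36, 0) = 15.36, max(28.02, 0) = 28.02
Node uu (S = 70.31): continuation = e^(−0.08)·[0.6666·0.0000 + 0.3334·0.0000] = 0.0000; exercise value = 0.0000 ≤ continuation, so V_uu = 0.0000
Node ud (S = 42.19): continuation = e^(−0.08)·[0.6666·0.0000 + 0.3334·15.3594] = 4.7275; exercise value = 4.8125 > continuation, so V_ud = 4.8125 (exercise)
Node dd (S = 25.31): continuation = e^(−0.08)·[0.6666·15.3594 + 0.3334·28.0156] = 18.0740; exercise value = 21.6875 > continuation, so V_dd = 21.6875 (exercise)
Node u (S = 56.25): continuation = e^(−0.08)·[0.6666·0.0000 + 0.3334·4.8125] = 1.4812; exercise value = 0.0000 ≤ continuation, so V_u = 1.4812
Node d (S = 33.75): continuation = e^(−0.08)·[0.6666·4.8125 + 0.3334·21.6875] = 9.6365; exercise value = 13.2500 > continuation, so V_d = 13.2500 (exercise)
Node 0 (S = 45): continuation = e^(−0.08)·[0.6666·1.4812 + 0.3334·13.2500] = 4.9897; exercise value = 2.0000 ≤ continuation, so V_0 = 4.9897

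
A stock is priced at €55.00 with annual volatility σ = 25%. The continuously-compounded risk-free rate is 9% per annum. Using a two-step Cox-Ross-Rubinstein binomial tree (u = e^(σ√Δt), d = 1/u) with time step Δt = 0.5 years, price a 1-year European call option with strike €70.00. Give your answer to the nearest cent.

€2.61

CRR parameters: u = e^(σ√Δt) = e^(0.25·√0.5) = 1.1934, d = 1/u = 0.8380
Per-period rate: rΔt = 0.09·0.5 = 0.045, so R = e^0.045 = 1.0460
Risk-neutral probability p = (e^0.045 − 0.8380)/(1.1934 − 0.8380) = 0.2081/0.3554 = 0.5854
Terminal stock prices: S_uu = 78.33, S_ud = 55, S_dd = 38.62
Terminal payoffs (S − K): max(8.327, 0) = 8.327, max(-15, 0) = 0, max(-31.38, 0) = 0
Node u (S = 65.64): V_u = e^(−0.045)·[0.5854·8.3265 + 0.4146·0.0000] = 4.6601
Node d (S = 46.09): V_d = e^(−0.045)·[0.5854·0.0000 + 0.4146·0.0000] = 0.0000
Node 0 (S = 55): V_0 = e^(−0.045)·[0.5854·4.6601 + 0.4146·0.0000] = 2.6081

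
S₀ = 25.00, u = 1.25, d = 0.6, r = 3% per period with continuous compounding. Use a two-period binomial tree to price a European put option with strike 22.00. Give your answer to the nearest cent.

Risk-neutral probability p = (e^0.03 − 0.6)/(1.25 − 0.6) = 0.4305/0.6500 = 0.6622
Terminal stock prices: S_uu = 39.06, S_ud = 18.75, S_dd = 9
Terminal payoffs (K − S): max(-17.06, 0) = 0, max(3.25, 0) = 3.25, max(13, 0) = 13
Node u (S = 31.25): V_u = e^(−0.03)·[0.6622·0.0000 + 0.3378·3.2500] = 1.0653
Node d (S = 15): V_d = e^(−0.03)·[0.6622·3.2500 + 0.3378·13.0000] = 6.3498
Node 0 (S = 25): V_0 = e^(−0.03)·[0.6622·1.0653 + 0.3378·6.3498] = 2.7660

2.77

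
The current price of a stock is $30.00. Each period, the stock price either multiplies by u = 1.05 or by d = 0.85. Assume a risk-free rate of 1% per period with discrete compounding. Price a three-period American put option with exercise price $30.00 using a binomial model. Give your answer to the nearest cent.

Risk-neutral probability p = (1 + 0.01 − 0.85)/(1.05 − 0.85) = 0.1600/0.2000 = 0.8000
Terminal stock prices: S_uuu = 34.73, S_uud = 28.11, S_udd = 22.76, S_ddd = 18.42
Terminal payoffs (K − S): max(-4.729, 0) = 0, max(1.886, 0) = 1.886, max(7.241, 0) = 7.241, max(11.58, 0) = 11.58
Node uu (S = 33.08): continuation = 1/1.01·[0.8000·0.0000 + 0.2000·1.8862] = 0.3735; exercise value = 0.0000 ≤ continuation, so V_uu = 0.3735
Node ud (S = 26.77): continuation = 1/1.01·[0.8000·1.8862 + 0.2000·7.2413] = 2.9280; exercise value = 3.2250 > continuation, so V_ud = 3.2250 (exercise)
Node dd (S = 21.67): continuation = 1/1.01·[0.8000·7.2413 + 0.2000·11.5763] = 8.0280; exercise value = 8.3250 > continuation, so V_dd = 8.3250 (exercise)
Node u (S = 31.5): continuation = 1/1.01·[0.8000·0.3735 + 0.2000·3.2250] = 0.9345; exercise value = 0.0000 ≤ continuation, so V_u = 0.9345
Node d (S = 25.5): continuation = 1/1.01·[0.8000·3.2250 + 0.2000·8.3250] = 4.2030; exercise value = 4.5000 > continuation, so V_d = 4.5000 (exercise)
Node 0 (S = 30): continuation = 1/1.01·[0.8000·0.9345 + 0.2000·4.5000] = 1.6313; exercise value = 0.0000 ≤ continuation, so V_0 = 1.6313

$1.63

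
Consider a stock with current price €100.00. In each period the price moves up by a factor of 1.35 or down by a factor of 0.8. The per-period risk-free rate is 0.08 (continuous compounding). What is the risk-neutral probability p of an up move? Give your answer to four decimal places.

p = 0.5151

Risk-neutral probability p = (e^0.08 − 0.8)/(1.35 − 0.8) = 0.2833/0.5500 = 0.5151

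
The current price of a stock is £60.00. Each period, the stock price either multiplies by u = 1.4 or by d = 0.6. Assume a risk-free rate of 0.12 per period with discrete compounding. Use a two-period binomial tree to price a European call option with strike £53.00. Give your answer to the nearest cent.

Risk-neutral probability p = (1 + 0.12 − 0.6)/(1.4 − 0.6) = 0.5200/0.8000 = 0.6500
Terminal stock prices: S_uu = 117.6, S_ud = 50.4, S_dd = 21.6
Terminal payoffs (S − K): max(64.6, 0) = 64.6, max(-2.6, 0) = 0, max(-31.4, 0) = 0
Node u (S = 84): V_u = 1/1.12·[0.6500·64.6000 + 0.3500·0.0000] = 37.4911
Node d (S = 36): V_d = 1/1.12·[0.6500·0.0000 + 0.3500·0.0000] = 0.0000
Node 0 (S = 60): V_0 = 1/1.12·[0.6500·37.4911 + 0.3500·0.0000] = 21.7582

£21.76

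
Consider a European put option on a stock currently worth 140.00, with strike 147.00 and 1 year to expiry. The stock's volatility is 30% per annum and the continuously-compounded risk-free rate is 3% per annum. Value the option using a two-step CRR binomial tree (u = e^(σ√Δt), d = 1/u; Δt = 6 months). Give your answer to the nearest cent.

CRR parameters: u = e^(σ√Δt) = e^(0.3·√0.5) = 1.2363, d = 1/u = 0.8089
Per-period rate: rΔt = 0.03·0.5 = 0.015, so R = e^0.015 = 1.0151
Risk-neutral probability p = (e^0.015 − 0.8089)/(1.2363 − 0.8089) = 0.2063/0.4275 = 0.4825
Terminal stock prices: S_uu = 214, S_ud = 140, S_dd = 91.6
Terminal payoffs (K − S): max(-66.99, 0) = 0, max(7, 0) = 7, max(55.4, 0) = 55.4
Node u (S = 173.1): V_u = e^(−0.015)·[0.4825·0.0000 + 0.5175·7.0000] = 3.5684
Node d (S = 113.2): V_d = e^(−0.015)·[0.4825·7.0000 + 0.5175·55.4048] = 31.5714
Node 0 (S = 140): V_0 = e^(−0.015)·[0.4825·3.5684 + 0.5175·31.5714] = 17.7905

17.79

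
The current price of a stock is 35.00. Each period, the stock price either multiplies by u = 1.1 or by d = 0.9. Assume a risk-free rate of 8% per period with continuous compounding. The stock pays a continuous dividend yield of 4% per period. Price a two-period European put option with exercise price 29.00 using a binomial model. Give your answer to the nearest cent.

Per-period risk-free factor R = e^0.08 = 1.0833; dividend-adjusted growth = e^(0.08−0.04) = 1.0408.
Risk-neutral probability p = (1.0408 − 0.9)/(1.1 − 0.9) = 0.1408/0.2000 = 0.7041
Terminal stock prices: S_uu = 42.35, S_ud = 34.65, S_dd = 28.35
Terminal payoffs (K − S): max(-13.35, 0) = 0, max(-5.65, 0) = 0, max(0.65, 0) = 0.65
Node u (S = 38.5): V_u = e^(−0.08)·[0.7041·0.0000 + 0.2959·0.0000] = 0.0000
Node d (S = 31.5): V_d = e^(−0.08)·[0.7041·0.0000 + 0.2959·0.6500] = 0.1776
Node 0 (S = 35): V_0 = e^(−0.08)·[0.7041·0.0000 + 0.2959·0.1776] = 0.0485

0.05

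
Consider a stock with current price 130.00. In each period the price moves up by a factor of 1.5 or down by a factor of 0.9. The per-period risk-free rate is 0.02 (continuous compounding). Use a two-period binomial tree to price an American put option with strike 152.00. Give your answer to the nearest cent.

28.69

Risk-neutral probability p = (e^0.02 − 0.9)/(1.5 − 0.9) = 0.1202/0.6000 = 0.2003
Terminal stock prices: S_uu = 292.5, S_ud = 175.5, S_dd = 105.3
Terminal payoffs (K − S): max(-140.5, 0) = 0, max(-23.5, 0) = 0, max(46.7, 0) = 46.7
Node u (S = 195): continuation = e^(−0.02)·[0.2003·0.0000 + 0.7997·0.0000] = 0.0000; exercise value = 0.0000 ≤ continuation, so V_u = 0.0000
Node d (S = 117): continuation = e^(−0.02)·[0.2003·0.0000 + 0.7997·46.7000] = 36.6049; exercise value = 35.0000 ≤ continuation, so V_d = 36.6049
Node 0 (S = 130): continuation = e^(−0.02)·[0.2003·0.0000 + 0.7997·36.6049] = 28.6920; exercise value = 22.0000 ≤ continuation, so V_0 = 28.6920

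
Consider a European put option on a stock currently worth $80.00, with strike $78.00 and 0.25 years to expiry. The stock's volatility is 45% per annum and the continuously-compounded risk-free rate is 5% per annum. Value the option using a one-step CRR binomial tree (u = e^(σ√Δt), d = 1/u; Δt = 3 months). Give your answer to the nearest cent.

$7.37

CRR parameters: u = e^(σ√Δt) = e^(0.45·√0.25) = 1.2523, d = 1/u = 0.7985
Per-period rate: rΔt = 0.05·0.25 = 0.0125, so R = e^0.0125 = 1.0126
Risk-neutral probability p = (e^0.0125 − 0.7985)/(1.2523 − 0.7985) = 0.2141/0.4538 = 0.4717
Terminal stock prices: S_u = 100.2, S_d = 63.88
Terminal payoffs (K − S): max(-22.19, 0) = 0, max(14.12, 0) = 14.12
Node 0 (S = 80): V_0 = e^(−0.0125)·[0.4717·0.0000 + 0.5283·14.1187] = 7.3662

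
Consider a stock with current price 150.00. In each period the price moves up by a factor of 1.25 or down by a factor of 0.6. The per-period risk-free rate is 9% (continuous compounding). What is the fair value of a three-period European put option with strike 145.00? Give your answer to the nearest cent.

Risk-neutral probability p = (e^0.09 − 0.6)/(1.25 − 0.6) = 0.4942/0.6500 = 0.7603
Terminal stock prices: S_uuu = 293, S_uud = 140.6, S_udd = 67.5, S_ddd = 32.4
Terminal payoffs (K − S): max(-148, 0) = 0, max(4.375, 0) = 4.375, max(77.5, 0) = 77.5, max(112.6, 0) = 112.6
Node uu (S = 234.4): V_uu = e^(−0.09)·[0.7603·0.0000 + 0.2397·4.3750] = 0.9586
Node ud (S = 112.5): V_ud = e^(−0.09)·[0.7603·4.3750 + 0.2397·77.5000] = 20.0200
Node dd (S = 54): V_dd = e^(−0.09)·[0.7603·77.5000 + 0.2397·112.6000] = 78.5200
Node u (S = 187.5): V_u = e^(−0.09)·[0.7603·0.9586 + 0.2397·20.0200] = 5.0524
Node d (S = 90): V_d = e^(−0.09)·[0.7603·20.0200 + 0.2397·78.5200] = 31.1142
Node 0 (S = 150): V_0 = e^(−0.09)·[0.7603·5.0524 + 0.2397·31.1142] = 10.3276

10.33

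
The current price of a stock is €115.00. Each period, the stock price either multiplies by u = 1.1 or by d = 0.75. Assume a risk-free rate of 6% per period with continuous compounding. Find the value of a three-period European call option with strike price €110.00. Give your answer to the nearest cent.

Risk-neutral probability p = (e^0.06 − 0.75)/(1.1 − 0.75) = 0.3118/0.3500 = 0.8910
Terminal stock prices: S_uuu = 153.1, S_uud = 104.4, S_udd = 71.16, S_ddd = 48.52
Terminal payoffs (S − K): max(43.07, 0) = 43.07, max(-5.637, 0) = 0, max(-38.84, 0) = 0, max(-61.48, 0) = 0
Node uu (S = 139.2): V_uu = e^(−0.06)·[0.8910·43.0650 + 0.1090·0.0000] = 36.1348
Node ud (S = 94.88): V_ud = e^(−0.06)·[0.8910·0.0000 + 0.1090·0.0000] = 0.0000
Node dd (S = 64.69): V_dd = e^(−0.06)·[0.8910·0.0000 + 0.1090·0.0000] = 0.0000
Node u (S = 126.5): V_u = e^(−0.06)·[0.8910·36.1348 + 0.1090·0.0000] = 30.3199
Node d (S = 86.25): V_d = e^(−0.06)·[0.8910·0.0000 + 0.1090·0.0000] = 0.0000
Node 0 (S = 115): V_0 = e^(−0.06)·[0.8910·30.3199 + 0.1090·0.0000] = 25.4407

€25.44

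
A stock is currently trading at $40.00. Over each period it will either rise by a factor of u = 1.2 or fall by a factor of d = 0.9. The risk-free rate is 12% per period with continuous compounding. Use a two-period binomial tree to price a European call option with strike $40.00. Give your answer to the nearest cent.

$8.88

Risk-neutral probability p = (e^0.12 − 0.9)/(1.2 − 0.9) = 0.2275/0.3000 = 0.7583
Terminal stock prices: S_uu = 57.6, S_ud = 43.2, S_dd = 32.4
Terminal payoffs (S − K): max(17.6, 0) = 17.6, max(3.2, 0) = 3.2, max(-7.6, 0) = 0
Node u (S = 48): V_u = e^(−0.12)·[0.7583·17.6000 + 0.2417·3.2000] = 12.5232
Node d (S = 36): V_d = e^(−0.12)·[0.7583·3.2000 + 0.2417·0.0000] = 2.1522
Node 0 (S = 40): V_0 = e^(−0.12)·[0.7583·12.5232 + 0.2417·2.1522] = 8.8841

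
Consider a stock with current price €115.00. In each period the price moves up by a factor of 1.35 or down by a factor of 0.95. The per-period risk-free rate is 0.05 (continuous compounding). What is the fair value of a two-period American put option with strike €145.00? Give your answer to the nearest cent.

Risk-neutral probability p = (e^0.05 − 0.95)/(1.35 − 0.95) = 0.1013/0.4000 = 0.2532
Terminal stock prices: S_uu = 209.6, S_ud = 147.5, S_dd = 103.8
Terminal payoffs (K − S): max(-64.59, 0) = 0, max(-2.487, 0) = 0, max(41.21, 0) = 41.21
Node u (S = 155.2): continuation = e^(−0.05)·[0.2532·0.0000 + 0.7468·0.0000] = 0.0000; exercise value = 0.0000 ≤ continuation, so V_u = 0.0000
Node d (S = 109.2): continuation = e^(−0.05)·[0.2532·0.0000 + 0.7468·41.2125] = 29.2773; exercise value = 35.7500 > continuation, so V_d = 35.7500 (exercise)
Node 0 (S = 115): continuation = e^(−0.05)·[0.2532·0.0000 + 0.7468·35.7500] = 25.3968; exercise value = 30.0000 > continuation, so V_0 = 30.0000 (exercise)

€30.00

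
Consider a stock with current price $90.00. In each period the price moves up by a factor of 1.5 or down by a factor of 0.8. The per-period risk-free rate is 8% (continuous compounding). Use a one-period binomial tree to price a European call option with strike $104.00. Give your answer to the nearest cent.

$11.58

Risk-neutral probability p = (e^0.08 − 0.8)/(1.5 − 0.8) = 0.2833/0.7000 = 0.4047
Terminal stock prices: S_u = 135, S_d = 72
Terminal payoffs (S − K): max(31, 0) = 31, max(-32, 0) = 0
Node 0 (S = 90): V_0 = e^(−0.08)·[0.4047·31.0000 + 0.5953·0.0000] = 11.5810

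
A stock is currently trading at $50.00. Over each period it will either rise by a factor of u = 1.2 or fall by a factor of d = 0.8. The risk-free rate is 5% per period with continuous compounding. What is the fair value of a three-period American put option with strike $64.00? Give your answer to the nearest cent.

$14.00

Risk-neutral probability p = (e^0.05 − 0.8)/(1.2 − 0.8) = 0.2513/0.4000 = 0.6282
Terminal stock prices: S_uuu = 86.4, S_uud = 57.6, S_udd = 38.4, S_ddd = 25.6
Terminal payoffs (K − S): max(-22.4, 0) = 0, max(6.4, 0) = 6.4, max(25.6, 0) = 25.6, max(38.4, 0) = 38.4
Node uu (S = 72): continuation = e^(−0.05)·[0.6282·0.0000 + 0.3718·6.4000] = 2.2636; exercise value = 0.0000 ≤ continuation, so V_uu = 2.2636
Node ud (S = 48): continuation = e^(−0.05)·[0.6282·6.4000 + 0.3718·25.6000] = 12.8787; exercise value = 16.0000 > continuation, so V_ud = 16.0000 (exercise)
Node dd (S = 32): continuation = e^(−0.05)·[0.6282·25.6000 + 0.3718·38.4000] = 28.8787; exercise value = 32.0000 > continuation, so V_dd = 32.0000 (exercise)
Node u (S = 60): continuation = e^(−0.05)·[0.6282·2.2636 + 0.3718·16.0000] = 7.0116; exercise value = 4.0000 ≤ continuation, so V_u = 7.0116
Node d (S = 40): continuation = e^(−0.05)·[0.6282·16.0000 + 0.3718·32.0000] = 20.8787; exercise value = 24.0000 > continuation, so V_d = 24.0000 (exercise)
Node 0 (S = 50): continuation = e^(−0.05)·[0.6282·7.0116 + 0.3718·24.0000] = 12.6782; exercise value = 14.0000 > continuation, so V_0 = 14.0000 (exercise)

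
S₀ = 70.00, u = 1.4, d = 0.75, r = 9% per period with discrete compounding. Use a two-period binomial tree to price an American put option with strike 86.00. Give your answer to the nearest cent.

17.28

Risk-neutral probability p = (1 + 0.09 − 0.75)/(1.4 − 0.75) = 0.3400/0.6500 = 0.5231
Terminal stock prices: S_uu = 137.2, S_ud = 73.5, S_dd = 39.38
Terminal payoffs (K − S): max(-51.2, 0) = 0, max(12.5, 0) = 12.5, max(46.62, 0) = 46.62
Node u (S = 98): continuation = 1/1.09·[0.5231·0.0000 + 0.4769·12.5000] = 5.4693; exercise value = 0.0000 ≤ continuation, so V_u = 5.4693
Node d (S = 52.5): continuation = 1/1.09·[0.5231·12.5000 + 0.4769·46.6250] = 26.3991; exercise value = 33.5000 > continuation, so V_d = 33.5000 (exercise)
Node 0 (S = 70): continuation = 1/1.09·[0.5231·5.4693 + 0.4769·33.5000] = 17.2824; exercise value = 16.0000 ≤ continuation, so V_0 = 17.2824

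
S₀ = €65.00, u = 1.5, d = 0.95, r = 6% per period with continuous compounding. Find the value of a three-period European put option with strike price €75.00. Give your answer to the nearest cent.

€8.14

Risk-neutral probability p = (e^0.06 − 0.95)/(1.5 − 0.95) = 0.1118/0.5500 = 0.2033
Terminal stock prices: S_uuu = 219.4, S_uud = 138.9, S_udd = 87.99, S_ddd = 55.73
Terminal payoffs (K − S): max(-144.4, 0) = 0, max(-63.94, 0) = 0, max(-12.99, 0) = 0, max(19.27, 0) = 19.27
Node uu (S = 146.2): V_uu = e^(−0.06)·[0.2033·0.0000 + 0.7967·0.0000] = 0.0000
Node ud (S = 92.62): V_ud = e^(−0.06)·[0.2033·0.0000 + 0.7967·0.0000] = 0.0000
Node dd (S = 58.66): V_dd = e^(−0.06)·[0.2033·0.0000 + 0.7967·19.2706] = 14.4581
Node u (S = 97.5): V_u = e^(−0.06)·[0.2033·0.0000 + 0.7967·0.0000] = 0.0000
Node d (S = 61.75): V_d = e^(−0.06)·[0.2033·0.0000 + 0.7967·14.4581] = 10.8474
Node 0 (S = 65): V_0 = e^(−0.06)·[0.2033·0.0000 + 0.7967·10.8474] = 8.1385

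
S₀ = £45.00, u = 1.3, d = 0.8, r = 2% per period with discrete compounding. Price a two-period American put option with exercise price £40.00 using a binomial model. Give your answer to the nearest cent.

£3.38

Risk-neutral probability p = (1 + 0.02 − 0.8)/(1.3 − 0.8) = 0.2200/0.5000 = 0.4400
Terminal stock prices: S_uu = 76.05, S_ud = 46.8, S_dd = 28.8
Terminal payoffs (K − S): max(-36.05, 0) = 0, max(-6.8, 0) = 0, max(11.2, 0) = 11.2
Node u (S = 58.5): continuation = 1/1.02·[0.4400·0.0000 + 0.5600·0.0000] = 0.0000; exercise value = 0.0000 ≤ continuation, so V_u = 0.0000
Node d (S = 36): continuation = 1/1.02·[0.4400·0.0000 + 0.5600·11.2000] = 6.1490; exercise value = 4.0000 ≤ continuation, so V_d = 6.1490
Node 0 (S = 45): continuation = 1/1.02·[0.4400·0.0000 + 0.5600·6.1490] = 3.3759; exercise value = 0.0000 ≤ continuation, so V_0 = 3.3759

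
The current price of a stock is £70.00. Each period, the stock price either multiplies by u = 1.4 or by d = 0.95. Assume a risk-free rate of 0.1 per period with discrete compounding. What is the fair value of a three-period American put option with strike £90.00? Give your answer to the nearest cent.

Risk-neutral probability p = (1 + 0.1 − 0.95)/(1.4 − 0.95) = 0.1500/0.4500 = 0.3333
Terminal stock prices: S_uuu = 192.1, S_uud = 130.3, S_udd = 88.44, S_ddd = 60.02
Terminal payoffs (K − S): max(-102.1, 0) = 0, max(-40.34, 0) = 0, max(1.555, 0) = 1.555, max(29.98, 0) = 29.98
Node uu (S = 137.2): continuation = 1/1.1·[0.3333·0.0000 + 0.6667·0.0000] = 0.0000; exercise value = 0.0000 ≤ continuation, so V_uu = 0.0000
Node ud (S = 93.1): continuation = 1/1.1·[0.3333·0.0000 + 0.6667·1.5550] = 0.9424; exercise value = 0.0000 ≤ continuation, so V_ud = 0.9424
Node dd (S = 63.17): continuation = 1/1.1·[0.3333·1.5550 + 0.6667·29.9838] = 18.6432; exercise value = 26.8250 > continuation, so V_dd = 26.8250 (exercise)
Node u (S = 98): continuation = 1/1.1·[0.3333·0.0000 + 0.6667·0.9424] = 0.5712; exercise value = 0.0000 ≤ continuation, so V_u = 0.5712
Node d (S = 66.5): continuation = 1/1.1·[0.3333·0.9424 + 0.6667·26.8250] = 16.5432; exercise value = 23.5000 > continuation, so V_d = 23.5000 (exercise)
Node 0 (S = 70): continuation = 1/1.1·[0.3333·0.5712 + 0.6667·23.5000] = 14.4155; exercise value = 20.0000 > continuation, so V_0 = 20.0000 (exercise)

£20.00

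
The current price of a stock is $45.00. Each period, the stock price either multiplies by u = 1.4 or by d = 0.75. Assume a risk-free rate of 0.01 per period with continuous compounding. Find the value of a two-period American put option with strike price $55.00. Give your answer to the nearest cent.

Risk-neutral probability p = (e^0.01 − 0.75)/(1.4 − 0.75) = 0.2601/0.6500 = 0.4001
Terminal stock prices: S_uu = 88.2, S_ud = 47.25, S_dd = 25.31
Terminal payoffs (K − S): max(-33.2, 0) = 0, max(7.75, 0) = 7.75, max(29.69, 0) = 29.69
Node u (S = 63): continuation = e^(−0.01)·[0.4001·0.0000 + 0.5999·7.7500] = 4.6031; exercise value = 0.0000 ≤ continuation, so V_u = 4.6031
Node d (S = 33.75): continuation = e^(−0.01)·[0.4001·7.7500 + 0.5999·29.6875] = 20.7027; exercise value = 21.2500 > continuation, so V_d = 21.2500 (exercise)
Node 0 (S = 45): continuation = e^(−0.01)·[0.4001·4.6031 + 0.5999·21.2500] = 14.4448; exercise value = 10.0000 ≤ continuation, so V_0 = 14.4448

$14.44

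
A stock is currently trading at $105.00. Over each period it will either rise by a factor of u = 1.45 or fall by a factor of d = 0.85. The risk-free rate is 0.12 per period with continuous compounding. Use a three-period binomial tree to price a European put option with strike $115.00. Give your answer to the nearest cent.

$6.87

Risk-neutral probability p = (e^0.12 − 0.85)/(1.45 − 0.85) = 0.2775/0.6000 = 0.4625
Terminal stock prices: S_uuu = 320.1, S_uud = 187.6, S_udd = 110, S_ddd = 64.48
Terminal payoffs (K − S): max(-205.1, 0) = 0, max(-72.65, 0) = 0, max(4.999, 0) = 4.999, max(50.52, 0) = 50.52
Node uu (S = 220.8): V_uu = e^(−0.12)·[0.4625·0.0000 + 0.5375·0.0000] = 0.0000
Node ud (S = 129.4): V_ud = e^(−0.12)·[0.4625·0.0000 + 0.5375·4.9994] = 2.3833
Node dd (S = 75.86): V_dd = e^(−0.12)·[0.4625·4.9994 + 0.5375·50.5169] = 26.1334
Node u (S = 152.2): V_u = e^(−0.12)·[0.4625·0.0000 + 0.5375·2.3833] = 1.1362
Node d (S = 89.25): V_d = e^(−0.12)·[0.4625·2.3833 + 0.5375·26.1334] = 13.4360
Node 0 (S = 105): V_0 = e^(−0.12)·[0.4625·1.1362 + 0.5375·13.4360] = 6.8713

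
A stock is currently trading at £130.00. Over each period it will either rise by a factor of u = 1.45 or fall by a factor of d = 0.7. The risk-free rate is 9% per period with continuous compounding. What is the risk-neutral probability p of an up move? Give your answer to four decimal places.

p = 0.5256

Risk-neutral probability p = (e^0.09 − 0.7)/(1.45 − 0.7) = 0.3942/0.7500 = 0.5256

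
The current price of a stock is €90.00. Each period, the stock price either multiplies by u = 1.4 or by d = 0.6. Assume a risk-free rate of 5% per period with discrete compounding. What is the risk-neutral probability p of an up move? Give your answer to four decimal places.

p = 0.5625

Risk-neutral probability p = (1 + 0.05 − 0.6)/(1.4 − 0.6) = 0.4500/0.8000 = 0.5625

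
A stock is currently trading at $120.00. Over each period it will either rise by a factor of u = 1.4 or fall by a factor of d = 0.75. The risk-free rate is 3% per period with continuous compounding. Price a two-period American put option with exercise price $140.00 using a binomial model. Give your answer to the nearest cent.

Risk-neutral probability p = (e^0.03 − 0.75)/(1.4 − 0.75) = 0.2805/0.6500 = 0.4315
Terminal stock prices: S_uu = 235.2, S_ud = 126, S_dd = 67.5
Terminal payoffs (K − S): max(-95.2, 0) = 0, max(14, 0) = 14, max(72.5, 0) = 72.5
Node u (S = 168): continuation = e^(−0.03)·[0.4315·0.0000 + 0.5685·14.0000] = 7.7242; exercise value = 0.0000 ≤ continuation, so V_u = 7.7242
Node d (S = 90): continuation = e^(−0.03)·[0.4315·14.0000 + 0.5685·72.5000] = 45.8624; exercise value = 50.0000 > continuation, so V_d = 50.0000 (exercise)
Node 0 (S = 120): continuation = e^(−0.03)·[0.4315·7.7242 + 0.5685·50.0000] = 30.8207; exercise value = 20.0000 ≤ continuation, so V_0 = 30.8207

$30.82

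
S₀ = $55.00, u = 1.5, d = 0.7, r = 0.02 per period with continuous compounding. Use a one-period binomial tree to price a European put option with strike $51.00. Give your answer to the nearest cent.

Risk-neutral probability p = (e^0.02 − 0.7)/(1.5 − 0.7) = 0.3202/0.8000 = 0.4003
Terminal stock prices: S_u = 82.5, S_d = 38.5
Terminal payoffs (K − S): max(-31.5, 0) = 0, max(12.5, 0) = 12.5
Node 0 (S = 55): V_0 = e^(−0.02)·[0.4003·0.0000 + 0.5997·12.5000] = 7.3484

$7.35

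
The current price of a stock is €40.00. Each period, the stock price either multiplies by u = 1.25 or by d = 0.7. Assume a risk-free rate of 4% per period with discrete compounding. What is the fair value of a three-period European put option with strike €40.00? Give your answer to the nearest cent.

€5.03

Risk-neutral probability p = (1 + 0.04 − 0.7)/(1.25 − 0.7) = 0.3400/0.5500 = 0.6182
Terminal stock prices: S_uuu = 78.12, S_uud = 43.75, S_udd = 24.5, S_ddd = 13.72
Terminal payoffs (K − S): max(-38.12, 0) = 0, max(-3.75, 0) = 0, max(15.5, 0) = 15.5, max(26.28, 0) = 26.28
Node uu (S = 62.5): V_uu = 1/1.04·[0.6182·0.0000 + 0.3818·0.0000] = 0.0000
Node ud (S = 35): V_ud = 1/1.04·[0.6182·0.0000 + 0.3818·15.5000] = 5.6906
Node dd (S = 19.6): V_dd = 1/1.04·[0.6182·15.5000 + 0.3818·26.2800] = 18.8615
Node u (S = 50): V_u = 1/1.04·[0.6182·0.0000 + 0.3818·5.6906] = 2.0892
Node d (S = 28): V_d = 1/1.04·[0.6182·5.6906 + 0.3818·18.8615] = 10.3072
Node 0 (S = 40): V_0 = 1/1.04·[0.6182·2.0892 + 0.3818·10.3072] = 5.0259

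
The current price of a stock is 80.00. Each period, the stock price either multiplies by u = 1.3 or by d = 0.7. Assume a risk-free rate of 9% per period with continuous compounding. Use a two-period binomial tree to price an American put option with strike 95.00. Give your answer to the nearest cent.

Risk-neutral probability p = (e^0.09 − 0.7)/(1.3 − 0.7) = 0.3942/0.6000 = 0.6570
Terminal stock prices: S_uu = 135.2, S_ud = 72.8, S_dd = 39.2
Terminal payoffs (K − S): max(-40.2, 0) = 0, max(22.2, 0) = 22.2, max(55.8, 0) = 55.8
Node u (S = 104): continuation = e^(−0.09)·[0.6570·0.0000 + 0.3430·22.2000] = 6.9601; exercise value = 0.0000 ≤ continuation, so V_u = 6.9601
Node d (S = 56): continuation = e^(−0.09)·[0.6570·22.2000 + 0.3430·55.8000] = 30.8235; exercise value = 39.0000 > continuation, so V_d = 39.0000 (exercise)
Node 0 (S = 80): continuation = e^(−0.09)·[0.6570·6.9601 + 0.3430·39.0000] = 16.4061; exercise value = 15.0000 ≤ continuation, so V_0 = 16.4061

16.41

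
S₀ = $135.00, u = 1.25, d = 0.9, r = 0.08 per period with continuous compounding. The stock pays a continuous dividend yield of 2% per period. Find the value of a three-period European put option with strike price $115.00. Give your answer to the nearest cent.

Per-period risk-free factor R = e^0.08 = 1.0833; dividend-adjusted growth = e^(0.08−0.02) = 1.0618.
Risk-neutral probability p = (1.0618 − 0.9)/(1.25 − 0.9) = 0.1618/0.3500 = 0.4624
Terminal stock prices: S_uuu = 263.7, S_uud = 189.8, S_udd = 136.7, S_ddd = 98.42
Terminal payoffs (K − S): max(-148.7, 0) = 0, max(-74.84, 0) = 0, max(-21.69, 0) = 0, max(16.58, 0) = 16.58
Node uu (S = 210.9): V_uu = e^(−0.08)·[0.4624·0.0000 + 0.5376·0.0000] = 0.0000
Node ud (S = 151.9): V_ud = e^(−0.08)·[0.4624·0.0000 + 0.5376·0.0000] = 0.0000
Node dd (S = 109.4): V_dd = e^(−0.08)·[0.4624·0.0000 + 0.5376·16.5850] = 8.2307
Node u (S = 168.8): V_u = e^(−0.08)·[0.4624·0.0000 + 0.5376·0.0000] = 0.0000
Node d (S = 121.5): V_d = e^(−0.08)·[0.4624·0.0000 + 0.5376·8.2307] = 4.0847
Node 0 (S = 135): V_0 = e^(−0.08)·[0.4624·0.0000 + 0.5376·4.0847] = 2.0272

$2.03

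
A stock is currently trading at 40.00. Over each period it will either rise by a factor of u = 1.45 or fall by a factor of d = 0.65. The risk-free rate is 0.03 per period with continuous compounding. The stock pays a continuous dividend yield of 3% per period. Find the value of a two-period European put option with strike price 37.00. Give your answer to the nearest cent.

5.99

Per-period risk-free factor R = e^0.03 = 1.0305; dividend-adjusted growth = e^(0.03−0.03) = 1.0000.
Risk-neutral probability p = (1.0000 − 0.65)/(1.45 − 0.65) = 0.3500/0.8000 = 0.4375
Terminal stock prices: S_uu = 84.1, S_ud = 37.7, S_dd = 16.9
Terminal payoffs (K − S): max(-47.1, 0) = 0, max(-0.7, 0) = 0, max(20.1, 0) = 20.1
Node u (S = 58): V_u = e^(−0.03)·[0.4375·0.0000 + 0.5625·0.0000] = 0.0000
Node d (S = 26): V_d = e^(−0.03)·[0.4375·0.0000 + 0.5625·20.1000] = 10.9721
Node 0 (S = 40): V_0 = e^(−0.03)·[0.4375·0.0000 + 0.5625·10.9721] = 5.9894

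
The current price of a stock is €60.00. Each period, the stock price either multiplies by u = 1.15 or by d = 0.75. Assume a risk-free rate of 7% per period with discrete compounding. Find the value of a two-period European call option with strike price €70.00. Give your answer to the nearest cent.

Risk-neutral probability p = (1 + 0.07 − 0.75)/(1.15 − 0.75) = 0.3200/0.4000 = 0.8000
Terminal stock prices: S_uu = 79.35, S_ud = 51.75, S_dd = 33.75
Terminal payoffs (S − K): max(9.35, 0) = 9.35, max(-18.25, 0) = 0, max(-36.25, 0) = 0
Node u (S = 69): V_u = 1/1.07·[0.8000·9.3500 + 0.2000·0.0000] = 6.9907
Node d (S = 45): V_d = 1/1.07·[0.8000·0.0000 + 0.2000·0.0000] = 0.0000
Node 0 (S = 60): V_0 = 1/1.07·[0.8000·6.9907 + 0.2000·0.0000] = 5.2267

€5.23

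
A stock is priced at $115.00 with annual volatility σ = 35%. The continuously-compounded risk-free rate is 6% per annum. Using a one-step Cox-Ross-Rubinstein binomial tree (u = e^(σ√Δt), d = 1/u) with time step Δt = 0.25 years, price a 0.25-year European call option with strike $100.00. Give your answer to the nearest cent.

$18.20

CRR parameters: u = e^(σ√Δt) = e^(0.35·√0.25) = 1.1912, d = 1/u = 0.8395
Per-period rate: rΔt = 0.06·0.25 = 0.015, so R = e^0.015 = 1.0151
Risk-neutral probability p = (e^0.015 − 0.8395)/(1.1912 − 0.8395) = 0.1757/0.3518 = 0.4993
Terminal stock prices: S_u = 137, S_d = 96.54
Terminal payoffs (S − K): max(36.99, 0) = 36.99, max(-3.462, 0) = 0
Node 0 (S = 115): V_0 = e^(−0.015)·[0.4993·36.9933 + 0.5007·0.0000] = 18.1966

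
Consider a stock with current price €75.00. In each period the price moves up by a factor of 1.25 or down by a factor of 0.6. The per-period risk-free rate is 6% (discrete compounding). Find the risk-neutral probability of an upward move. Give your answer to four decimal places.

p = 0.7077

Risk-neutral probability p = (1 + 0.06 − 0.6)/(1.25 − 0.6) = 0.4600/0.6500 = 0.7077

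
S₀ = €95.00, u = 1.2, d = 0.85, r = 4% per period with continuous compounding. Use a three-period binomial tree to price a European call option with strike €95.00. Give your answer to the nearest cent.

Risk-neutral probability p = (e^0.04 − 0.85)/(1.2 − 0.85) = 0.1908/0.3500 = 0.5452
Terminal stock prices: S_uuu = 164.2, S_uud = 116.3, S_udd = 82.36, S_ddd = 58.34
Terminal payoffs (S − K): max(69.16, 0) = 69.16, max(21.28, 0) = 21.28, max(-12.64, 0) = 0, max(-36.66, 0) = 0
Node uu (S = 136.8): V_uu = e^(−0.04)·[0.5452·69.1600 + 0.4548·21.2800] = 45.5250
Node ud (S = 96.9): V_ud = e^(−0.04)·[0.5452·21.2800 + 0.4548·0.0000] = 11.1464
Node dd (S = 68.64): V_dd = e^(−0.04)·[0.5452·0.0000 + 0.4548·0.0000] = 0.0000
Node u (S = 114): V_u = e^(−0.04)·[0.5452·45.5250 + 0.4548·11.1464] = 28.7168
Node d (S = 80.75): V_d = e^(−0.04)·[0.5452·11.1464 + 0.4548·0.0000] = 5.8385
Node 0 (S = 95): V_0 = e^(−0.04)·[0.5452·28.7168 + 0.4548·5.8385] = 17.5931

€17.59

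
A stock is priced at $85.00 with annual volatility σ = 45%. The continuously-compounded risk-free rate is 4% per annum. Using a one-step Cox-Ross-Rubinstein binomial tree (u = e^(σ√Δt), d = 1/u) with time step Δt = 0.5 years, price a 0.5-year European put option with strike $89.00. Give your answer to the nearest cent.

$14.58

CRR parameters: u = e^(σ√Δt) = e^(0.45·√0.5) = 1.3746, d = 1/u = 0.7275
Per-period rate: rΔt = 0.04·0.5 = 0.02, so R = e^0.02 = 1.0202
Risk-neutral probability p = (e^0.02 − 0.7275)/(1.3746 − 0.7275) = 0.2927/0.6472 = 0.4523
Terminal stock prices: S_u = 116.8, S_d = 61.83
Terminal payoffs (K − S): max(-27.85, 0) = 0, max(27.17, 0) = 27.17
Node 0 (S = 85): V_0 = e^(−0.02)·[0.4523·0.0000 + 0.5477·27.1660] = 14.5834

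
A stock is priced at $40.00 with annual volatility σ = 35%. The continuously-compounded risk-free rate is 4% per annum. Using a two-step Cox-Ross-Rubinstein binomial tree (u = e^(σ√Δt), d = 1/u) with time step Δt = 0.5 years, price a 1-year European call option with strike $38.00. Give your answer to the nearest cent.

CRR parameters: u = e^(σ√Δt) = e^(0.35·√0.5) = 1.2808, d = 1/u = 0.7808
Per-period rate: rΔt = 0.04·0.5 = 0.02, so R = e^0.02 = 1.0202
Risk-neutral probability p = (e^0.02 − 0.7808)/(1.2808 − 0.7808) = 0.2394/0.5000 = 0.4788
Terminal stock prices: S_uu = 65.62, S_ud = 40, S_dd = 24.38
Terminal payoffs (S − K): max(27.62, 0) = 27.62, max(2, 0) = 2, max(-13.62, 0) = 0
Node u (S = 51.23): V_u = e^(−0.02)·[0.4788·27.6183 + 0.5212·2.0000] = 13.9846
Node d (S = 31.23): V_d = e^(−0.02)·[0.4788·2.0000 + 0.5212·0.0000] = 0.9387
Node 0 (S = 40): V_0 = e^(−0.02)·[0.4788·13.9846 + 0.5212·0.9387] = 7.0433

$7.04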